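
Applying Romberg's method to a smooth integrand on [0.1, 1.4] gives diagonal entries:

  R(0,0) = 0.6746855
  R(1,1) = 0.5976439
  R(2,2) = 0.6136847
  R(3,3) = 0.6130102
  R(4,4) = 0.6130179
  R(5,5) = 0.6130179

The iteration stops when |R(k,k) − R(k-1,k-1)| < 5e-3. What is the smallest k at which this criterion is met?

k = 3

|R(1,1) − R(0,0)| = 0.0770416 ≥ 5e-3
|R(2,2) − R(1,1)| = 0.0160408 ≥ 5e-3
|R(3,3) − R(2,2)| = 0.0006745 < 5e-3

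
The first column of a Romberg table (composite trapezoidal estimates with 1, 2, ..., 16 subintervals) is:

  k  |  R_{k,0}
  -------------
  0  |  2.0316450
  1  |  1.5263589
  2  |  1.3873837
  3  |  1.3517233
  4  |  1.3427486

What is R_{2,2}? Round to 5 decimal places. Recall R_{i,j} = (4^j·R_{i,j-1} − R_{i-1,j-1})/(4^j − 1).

1.33993

R_{1,1} = (4·1.5263589 − 2.0316450) / 3 = 1.3579302
R_{2,1} = (4·1.3873837 − 1.5263589) / 3 = 1.3410586
R_{2,2} = (16·1.3410586 − 1.3579302) / 15 = 1.3399338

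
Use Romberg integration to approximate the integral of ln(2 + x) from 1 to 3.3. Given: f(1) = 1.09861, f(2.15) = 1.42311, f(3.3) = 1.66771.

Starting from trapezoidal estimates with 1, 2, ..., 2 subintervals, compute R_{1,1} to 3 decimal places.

3.243

R_{0,0} (trapezoid, 1 panel, h=2.3000): 3.18127
R_{1,0} (trapezoid, 2 panels, h=1.1500): 3.22721
R_{1,1} = 3.22721 + (3.22721 − 3.18127)/3 = 3.24252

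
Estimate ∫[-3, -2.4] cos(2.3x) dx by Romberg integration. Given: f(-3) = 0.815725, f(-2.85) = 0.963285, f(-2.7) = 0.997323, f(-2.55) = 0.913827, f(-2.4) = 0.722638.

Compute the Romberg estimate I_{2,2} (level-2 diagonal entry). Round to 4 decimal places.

I_{0,0} (trapezoid, 1 panel, h=0.6000): 0.461509
I_{1,0} (trapezoid, 2 panels, h=0.3000): 0.529951
I_{2,0} (trapezoid, 4 panels, h=0.1500): 0.546542
I_{1,1} = 0.529951 + (0.529951 − 0.461509)/3 = 0.552765
I_{2,1} = 0.546542 + (0.546542 − 0.529951)/3 = 0.552072
I_{2,2} = 0.552072 + (0.552072 − 0.552765)/15 = 0.552026

0.5520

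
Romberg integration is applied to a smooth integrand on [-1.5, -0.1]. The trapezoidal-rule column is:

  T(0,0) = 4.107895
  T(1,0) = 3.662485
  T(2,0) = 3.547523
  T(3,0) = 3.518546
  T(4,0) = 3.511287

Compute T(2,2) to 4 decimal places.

3.5089

Richardson extrapolation on the trapezoidal column (denominator 4−1=3):
T(1,1) = 3.662485 + (3.662485 − 4.107895)/3 = 3.514015
T(2,1) = 3.547523 + (3.547523 − 3.662485)/3 = 3.509202
T(2,2) = 3.509202 + (3.509202 − 3.514015)/15 = 3.508881
(Column j=1 coincides with Simpson's rule on the same nodes.)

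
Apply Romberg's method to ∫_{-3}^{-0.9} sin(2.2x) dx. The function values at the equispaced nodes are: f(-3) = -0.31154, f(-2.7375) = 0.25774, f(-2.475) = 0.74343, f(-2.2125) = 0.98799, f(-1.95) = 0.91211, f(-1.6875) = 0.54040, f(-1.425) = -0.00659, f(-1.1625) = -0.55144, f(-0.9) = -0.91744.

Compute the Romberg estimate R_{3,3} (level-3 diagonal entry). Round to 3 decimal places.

0.613

R_{0,0} (trapezoid, 1 panel, h=2.1000): -1.29043
R_{1,0} (trapezoid, 2 panels, h=1.0500): 0.31250
R_{2,0} (trapezoid, 4 panels, h=0.5250): 0.54309
R_{3,0} (trapezoid, 8 panels, h=0.2625): 0.59565
R_{1,1} = 0.31250 + (0.31250 − (-1.29043))/3 = 0.84681
R_{2,1} = 0.54309 + (0.54309 − 0.31250)/3 = 0.61995
R_{3,1} = 0.59565 + (0.59565 − 0.54309)/3 = 0.61317
R_{2,2} = 0.61995 + (0.61995 − 0.84681)/15 = 0.60483
R_{3,2} = 0.61317 + (0.61317 − 0.61995)/15 = 0.61272
R_{3,3} = 0.61272 + (0.61272 − 0.60483)/63 = 0.61285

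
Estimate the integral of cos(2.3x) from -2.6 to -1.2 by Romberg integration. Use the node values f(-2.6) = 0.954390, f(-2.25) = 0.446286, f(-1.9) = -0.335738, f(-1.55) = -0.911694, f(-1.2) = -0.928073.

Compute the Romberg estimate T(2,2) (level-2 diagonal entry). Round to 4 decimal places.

-0.2915

T(0,0) (trapezoid, 1 panel, h=1.4000): 0.018422
T(1,0) (trapezoid, 2 panels, h=0.7000): -0.225806
T(2,0) (trapezoid, 4 panels, h=0.3500): -0.275796
T(1,1) = -0.225806 + (-0.225806 − 0.018422)/3 = -0.307215
T(2,1) = -0.275796 + (-0.275796 − (-0.225806))/3 = -0.292459
T(2,2) = -0.292459 + (-0.292459 − (-0.307215))/15 = -0.291475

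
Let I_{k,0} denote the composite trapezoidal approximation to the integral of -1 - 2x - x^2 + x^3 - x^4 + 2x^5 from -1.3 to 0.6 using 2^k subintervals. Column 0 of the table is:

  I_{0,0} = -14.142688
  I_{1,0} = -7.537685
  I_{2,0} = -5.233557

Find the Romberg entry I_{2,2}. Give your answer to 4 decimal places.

-4.4075

Richardson extrapolation on the trapezoidal column (denominator 4−1=3):
I_{1,1} = (4·(-7.537685) − (-14.142688)) / 3 = -5.336017
I_{2,1} = -5.233557 + (-5.233557 − (-7.537685))/3 = -4.465514
I_{2,2} = -4.465514 + (-4.465514 − (-5.336017))/15 = -4.407480
(Column j=1 coincides with Simpson's rule on the same nodes.)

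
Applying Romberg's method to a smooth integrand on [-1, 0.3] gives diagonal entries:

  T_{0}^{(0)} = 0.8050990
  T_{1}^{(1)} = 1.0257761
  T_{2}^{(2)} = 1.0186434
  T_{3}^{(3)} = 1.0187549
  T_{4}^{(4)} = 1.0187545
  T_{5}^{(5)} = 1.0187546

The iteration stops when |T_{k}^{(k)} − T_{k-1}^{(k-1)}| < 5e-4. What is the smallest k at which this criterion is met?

|T_{1}^{(1)} − T_{0}^{(0)}| = 0.2206771 ≥ 5e-4
|T_{2}^{(2)} − T_{1}^{(1)}| = 0.0071327 ≥ 5e-4
|T_{3}^{(3)} − T_{2}^{(2)}| = 0.0001115 < 5e-4

k = 3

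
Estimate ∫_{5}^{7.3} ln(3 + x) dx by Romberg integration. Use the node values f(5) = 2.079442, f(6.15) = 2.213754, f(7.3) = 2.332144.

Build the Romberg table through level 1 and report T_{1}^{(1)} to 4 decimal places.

T_{0}^{(0)} (trapezoid, 1 panel, h=2.3000): 5.073324
T_{1}^{(0)} (trapezoid, 2 panels, h=1.1500): 5.082479
T_{1}^{(1)} = 5.082479 + (5.082479 − 5.073324)/3 = 5.085531

5.0855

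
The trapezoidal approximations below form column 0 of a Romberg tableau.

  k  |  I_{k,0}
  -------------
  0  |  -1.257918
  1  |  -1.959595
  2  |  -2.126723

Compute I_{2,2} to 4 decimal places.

-2.1817

I_{1,1} = (4·(-1.959595) − (-1.257918)) / 3 = -2.193487
I_{2,1} = -2.126723 + (-2.126723 − (-1.959595))/3 = -2.182432
I_{2,2} = (16·(-2.182432) − (-2.193487)) / 15 = -2.181695
(Column j=1 coincides with Simpson's rule on the same nodes.)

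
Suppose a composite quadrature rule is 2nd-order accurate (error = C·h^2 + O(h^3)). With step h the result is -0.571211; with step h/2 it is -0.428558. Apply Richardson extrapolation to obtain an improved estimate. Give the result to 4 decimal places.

-0.3810

Extrapolated value = (4·A(h/2) − A(h)) / (4 − 1)
= (4·(-0.428558) − (-0.571211)) / 3
= -1.143021 / 3 = -0.381007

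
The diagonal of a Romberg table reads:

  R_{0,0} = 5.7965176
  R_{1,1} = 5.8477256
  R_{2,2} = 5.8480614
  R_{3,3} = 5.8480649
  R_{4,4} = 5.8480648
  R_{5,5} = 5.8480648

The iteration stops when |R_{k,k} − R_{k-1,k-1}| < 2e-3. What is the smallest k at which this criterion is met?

|R_{1,1} − R_{0,0}| = 0.0512080 ≥ 2e-3
|R_{2,2} − R_{1,1}| = 0.0003358 < 2e-3

k = 2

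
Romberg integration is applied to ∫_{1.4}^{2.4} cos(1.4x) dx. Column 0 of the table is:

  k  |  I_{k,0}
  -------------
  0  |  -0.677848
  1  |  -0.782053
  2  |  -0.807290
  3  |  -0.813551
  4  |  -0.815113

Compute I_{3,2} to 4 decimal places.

-0.8156

Richardson extrapolation on the trapezoidal column (denominator 4−1=3):
I_{2,1} = -0.807290 + (-0.807290 − (-0.782053))/3 = -0.815702
I_{3,1} = -0.813551 + (-0.813551 − (-0.807290))/3 = -0.815638
I_{3,2} = -0.815638 + (-0.815638 − (-0.815702))/15 = -0.815634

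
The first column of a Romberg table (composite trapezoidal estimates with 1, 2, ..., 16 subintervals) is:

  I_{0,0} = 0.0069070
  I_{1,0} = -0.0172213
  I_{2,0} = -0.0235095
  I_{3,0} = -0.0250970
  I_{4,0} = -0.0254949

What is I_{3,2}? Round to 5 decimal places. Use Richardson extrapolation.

Richardson extrapolation on the trapezoidal column (denominator 4−1=3):
I_{2,1} = -0.0235095 + (-0.0235095 − (-0.0172213))/3 = -0.0256056
I_{3,1} = -0.0250970 + (-0.0250970 − (-0.0235095))/3 = -0.0256262
I_{3,2} = -0.0256262 + (-0.0256262 − (-0.0256056))/15 = -0.0256276

-0.02563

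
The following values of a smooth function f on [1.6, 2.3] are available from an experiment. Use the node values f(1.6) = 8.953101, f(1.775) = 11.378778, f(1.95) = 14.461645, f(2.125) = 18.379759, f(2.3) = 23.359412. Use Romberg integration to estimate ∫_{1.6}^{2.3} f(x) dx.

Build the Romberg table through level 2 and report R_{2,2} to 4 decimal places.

10.5156

R_{0,0} (trapezoid, 1 panel, h=0.7000): 11.309380
R_{1,0} (trapezoid, 2 panels, h=0.3500): 10.716266
R_{2,0} (trapezoid, 4 panels, h=0.1750): 10.565877
R_{1,1} = 10.716266 + (10.716266 − 11.309380)/3 = 10.518561
R_{2,1} = 10.565877 + (10.565877 − 10.716266)/3 = 10.515747
R_{2,2} = 10.515747 + (10.515747 − 10.518561)/15 = 10.515559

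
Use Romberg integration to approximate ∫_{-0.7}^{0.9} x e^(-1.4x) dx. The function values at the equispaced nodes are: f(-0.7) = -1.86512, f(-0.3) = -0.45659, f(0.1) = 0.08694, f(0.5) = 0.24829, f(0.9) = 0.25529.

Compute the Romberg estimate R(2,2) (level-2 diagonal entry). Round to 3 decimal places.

-0.300

R(0,0) (trapezoid, 1 panel, h=1.6000): -1.28786
R(1,0) (trapezoid, 2 panels, h=0.8000): -0.57438
R(2,0) (trapezoid, 4 panels, h=0.4000): -0.37051
R(1,1) = -0.57438 + (-0.57438 − (-1.28786))/3 = -0.33655
R(2,1) = -0.37051 + (-0.37051 − (-0.57438))/3 = -0.30255
R(2,2) = -0.30255 + (-0.30255 − (-0.33655))/15 = -0.30028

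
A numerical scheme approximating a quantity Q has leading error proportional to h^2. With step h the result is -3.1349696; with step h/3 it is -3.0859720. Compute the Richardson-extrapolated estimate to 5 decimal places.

-3.07985

The leading error scales as h^2; refining by a factor of 3 reduces it by 3^2 = 9.
Extrapolated value = (9·A(h/3) − A(h)) / (9 − 1)
= (9·(-3.0859720) − (-3.1349696)) / 8
= -24.6387784 / 8 = -3.0798473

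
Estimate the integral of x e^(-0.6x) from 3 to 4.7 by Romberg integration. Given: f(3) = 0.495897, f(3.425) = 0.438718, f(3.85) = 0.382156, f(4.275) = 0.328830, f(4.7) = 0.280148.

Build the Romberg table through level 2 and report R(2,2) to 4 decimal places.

0.6532

R(0,0) (trapezoid, 1 panel, h=1.7000): 0.659638
R(1,0) (trapezoid, 2 panels, h=0.8500): 0.654652
R(2,0) (trapezoid, 4 panels, h=0.4250): 0.653534
R(1,1) = 0.654652 + (0.654652 − 0.659638)/3 = 0.652990
R(2,1) = 0.653534 + (0.653534 − 0.654652)/3 = 0.653161
R(2,2) = 0.653161 + (0.653161 − 0.652990)/15 = 0.653172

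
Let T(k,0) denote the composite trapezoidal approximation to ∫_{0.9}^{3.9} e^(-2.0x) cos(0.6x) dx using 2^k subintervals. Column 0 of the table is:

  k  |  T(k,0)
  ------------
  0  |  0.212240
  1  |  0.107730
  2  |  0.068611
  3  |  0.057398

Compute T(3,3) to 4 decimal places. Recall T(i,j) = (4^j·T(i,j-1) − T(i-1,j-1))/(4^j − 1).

Richardson extrapolation on the trapezoidal column (denominator 4−1=3):
T(1,1) = (4·0.107730 − 0.212240) / 3 = 0.072893
T(2,1) = (4·0.068611 − 0.107730) / 3 = 0.055571
T(3,1) = 0.057398 + (0.057398 − 0.068611)/3 = 0.053660
T(2,2) = (16·0.055571 − 0.072893) / 15 = 0.054416
T(3,2) = (16·0.053660 − 0.055571) / 15 = 0.053533
T(3,3) = (64·0.053533 − 0.054416) / 63 = 0.053519

0.0535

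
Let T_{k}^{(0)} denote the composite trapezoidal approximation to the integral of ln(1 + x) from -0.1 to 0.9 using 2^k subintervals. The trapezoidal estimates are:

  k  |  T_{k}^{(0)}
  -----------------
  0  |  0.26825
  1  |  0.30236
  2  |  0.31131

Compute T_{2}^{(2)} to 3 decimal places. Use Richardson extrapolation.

0.314

T_{1}^{(1)} = 0.30236 + (0.30236 − 0.26825)/3 = 0.31373
T_{2}^{(1)} = (4·0.31131 − 0.30236) / 3 = 0.31429
T_{2}^{(2)} = (16·0.31429 − 0.31373) / 15 = 0.31433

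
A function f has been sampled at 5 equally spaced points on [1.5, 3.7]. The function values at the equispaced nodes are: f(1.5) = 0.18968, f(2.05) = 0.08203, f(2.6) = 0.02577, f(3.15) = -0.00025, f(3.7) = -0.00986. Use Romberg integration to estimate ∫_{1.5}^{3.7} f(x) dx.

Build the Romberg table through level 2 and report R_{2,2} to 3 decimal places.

R_{0,0} (trapezoid, 1 panel, h=2.2000): 0.19780
R_{1,0} (trapezoid, 2 panels, h=1.1000): 0.12725
R_{2,0} (trapezoid, 4 panels, h=0.5500): 0.10860
R_{1,1} = 0.12725 + (0.12725 − 0.19780)/3 = 0.10373
R_{2,1} = 0.10860 + (0.10860 − 0.12725)/3 = 0.10238
R_{2,2} = 0.10238 + (0.10238 − 0.10373)/15 = 0.10229

0.102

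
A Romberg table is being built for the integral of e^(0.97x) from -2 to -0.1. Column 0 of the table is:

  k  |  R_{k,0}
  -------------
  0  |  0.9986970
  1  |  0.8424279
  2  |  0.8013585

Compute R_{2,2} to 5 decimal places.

Richardson extrapolation on the trapezoidal column (denominator 4−1=3):
R_{1,1} = (4·0.8424279 − 0.9986970) / 3 = 0.7903382
R_{2,1} = 0.8013585 + (0.8013585 − 0.8424279)/3 = 0.7876687
R_{2,2} = (16·0.7876687 − 0.7903382) / 15 = 0.7874907

0.78749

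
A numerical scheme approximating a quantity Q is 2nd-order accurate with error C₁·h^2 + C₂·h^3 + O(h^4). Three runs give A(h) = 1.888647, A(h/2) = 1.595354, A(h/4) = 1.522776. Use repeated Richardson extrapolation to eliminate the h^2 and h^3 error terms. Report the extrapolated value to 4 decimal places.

1.4987

First eliminate the h^2 term (factor 2^2 = 4):
  B₁ = (4·1.595354 − 1.888647)/3 = 1.497590
  B₂ = (4·1.522776 − 1.595354)/3 = 1.498583
Then eliminate the h^3 term (factor 2^3 = 8):
  (8·1.498583 − 1.497590)/7 = 1.498725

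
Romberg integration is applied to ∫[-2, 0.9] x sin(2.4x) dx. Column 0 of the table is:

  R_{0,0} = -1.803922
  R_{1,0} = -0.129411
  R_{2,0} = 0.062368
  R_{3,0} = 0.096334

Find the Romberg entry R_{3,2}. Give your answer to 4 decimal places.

0.1064

Richardson extrapolation on the trapezoidal column (denominator 4−1=3):
R_{2,1} = (4·0.062368 − (-0.129411)) / 3 = 0.126294
R_{3,1} = 0.096334 + (0.096334 − 0.062368)/3 = 0.107656
R_{3,2} = 0.107656 + (0.107656 − 0.126294)/15 = 0.106413
(Column j=1 coincides with Simpson's rule on the same nodes.)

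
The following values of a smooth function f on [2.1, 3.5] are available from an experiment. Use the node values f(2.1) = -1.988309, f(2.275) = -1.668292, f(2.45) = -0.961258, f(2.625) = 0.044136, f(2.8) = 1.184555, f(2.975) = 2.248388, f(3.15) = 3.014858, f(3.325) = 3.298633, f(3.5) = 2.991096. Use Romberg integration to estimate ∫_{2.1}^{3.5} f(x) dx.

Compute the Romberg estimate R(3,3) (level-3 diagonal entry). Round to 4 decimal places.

1.3516

R(0,0) (trapezoid, 1 panel, h=1.4000): 0.701951
R(1,0) (trapezoid, 2 panels, h=0.7000): 1.180164
R(2,0) (trapezoid, 4 panels, h=0.3500): 1.308842
R(3,0) (trapezoid, 8 panels, h=0.1750): 1.340922
R(1,1) = 1.180164 + (1.180164 − 0.701951)/3 = 1.339568
R(2,1) = 1.308842 + (1.308842 − 1.180164)/3 = 1.351735
R(3,1) = 1.340922 + (1.340922 − 1.308842)/3 = 1.351615
R(2,2) = 1.351735 + (1.351735 − 1.339568)/15 = 1.352546
R(3,2) = 1.351615 + (1.351615 − 1.351735)/15 = 1.351607
R(3,3) = 1.351607 + (1.351607 − 1.352546)/63 = 1.351592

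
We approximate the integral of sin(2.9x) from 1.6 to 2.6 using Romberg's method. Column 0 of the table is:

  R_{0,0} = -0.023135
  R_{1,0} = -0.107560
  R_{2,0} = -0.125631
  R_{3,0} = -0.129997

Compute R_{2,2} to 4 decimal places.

-0.1314

R_{1,1} = (4·(-0.107560) − (-0.023135)) / 3 = -0.135702
R_{2,1} = -0.125631 + (-0.125631 − (-0.107560))/3 = -0.131655
R_{2,2} = -0.131655 + (-0.131655 − (-0.135702))/15 = -0.131385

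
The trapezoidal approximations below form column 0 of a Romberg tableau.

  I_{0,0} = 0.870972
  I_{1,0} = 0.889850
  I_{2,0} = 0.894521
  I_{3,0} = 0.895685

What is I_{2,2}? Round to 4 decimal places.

0.8961

I_{1,1} = 0.889850 + (0.889850 − 0.870972)/3 = 0.896143
I_{2,1} = (4·0.894521 − 0.889850) / 3 = 0.896078
I_{2,2} = 0.896078 + (0.896078 − 0.896143)/15 = 0.896074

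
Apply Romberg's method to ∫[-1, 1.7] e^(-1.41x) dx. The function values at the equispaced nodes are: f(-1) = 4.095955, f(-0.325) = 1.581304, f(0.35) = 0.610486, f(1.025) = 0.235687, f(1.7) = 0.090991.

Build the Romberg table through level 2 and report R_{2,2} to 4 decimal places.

R_{0,0} (trapezoid, 1 panel, h=2.7000): 5.652377
R_{1,0} (trapezoid, 2 panels, h=1.3500): 3.650345
R_{2,0} (trapezoid, 4 panels, h=0.6750): 3.051641
R_{1,1} = 3.650345 + (3.650345 − 5.652377)/3 = 2.983001
R_{2,1} = 3.051641 + (3.051641 − 3.650345)/3 = 2.852073
R_{2,2} = 2.852073 + (2.852073 − 2.983001)/15 = 2.843344

2.8433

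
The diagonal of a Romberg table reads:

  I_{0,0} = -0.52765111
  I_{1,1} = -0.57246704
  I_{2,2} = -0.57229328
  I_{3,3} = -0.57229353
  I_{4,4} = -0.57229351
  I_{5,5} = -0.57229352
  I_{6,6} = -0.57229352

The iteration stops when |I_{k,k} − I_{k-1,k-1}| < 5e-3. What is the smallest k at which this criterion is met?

|I_{1,1} − I_{0,0}| = 0.04481593 ≥ 5e-3
|I_{2,2} − I_{1,1}| = 0.00017376 < 5e-3

k = 2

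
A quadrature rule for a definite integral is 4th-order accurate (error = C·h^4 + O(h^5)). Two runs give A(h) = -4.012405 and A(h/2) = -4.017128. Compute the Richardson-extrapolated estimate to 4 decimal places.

-4.0174

The leading error scales as h^4; refining by a factor of 2 reduces it by 2^4 = 16.
Extrapolated value = (16·A(h/2) − A(h)) / (16 − 1)
= (16·(-4.017128) − (-4.012405)) / 15
= -60.261643 / 15 = -4.017443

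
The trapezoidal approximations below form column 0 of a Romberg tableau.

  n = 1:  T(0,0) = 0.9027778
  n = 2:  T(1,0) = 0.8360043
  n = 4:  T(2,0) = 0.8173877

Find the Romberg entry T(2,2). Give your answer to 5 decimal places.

0.81101

T(1,1) = 0.8360043 + (0.8360043 − 0.9027778)/3 = 0.8137465
T(2,1) = 0.8173877 + (0.8173877 − 0.8360043)/3 = 0.8111822
T(2,2) = (16·0.8111822 − 0.8137465) / 15 = 0.8110112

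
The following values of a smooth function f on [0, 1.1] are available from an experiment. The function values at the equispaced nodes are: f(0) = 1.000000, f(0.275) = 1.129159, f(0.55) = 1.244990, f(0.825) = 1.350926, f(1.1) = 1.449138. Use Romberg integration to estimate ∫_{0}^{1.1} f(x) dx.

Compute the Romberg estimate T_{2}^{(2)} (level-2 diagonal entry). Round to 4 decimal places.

T_{0}^{(0)} (trapezoid, 1 panel, h=1.1000): 1.347026
T_{1}^{(0)} (trapezoid, 2 panels, h=0.5500): 1.358257
T_{2}^{(0)} (trapezoid, 4 panels, h=0.2750): 1.361152
T_{1}^{(1)} = 1.358257 + (1.358257 − 1.347026)/3 = 1.362001
T_{2}^{(1)} = 1.361152 + (1.361152 − 1.358257)/3 = 1.362117
T_{2}^{(2)} = 1.362117 + (1.362117 − 1.362001)/15 = 1.362125

1.3621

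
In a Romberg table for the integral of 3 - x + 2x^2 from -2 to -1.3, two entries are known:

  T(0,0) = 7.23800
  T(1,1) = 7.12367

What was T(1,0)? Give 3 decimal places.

7.152

From T(1,1) = (4·T(1,0) − T(0,0))/3, solve for T(1,0):
4·T(1,0) = 3·7.12367 + 7.23800 = 28.60901
T(1,0) = 7.15225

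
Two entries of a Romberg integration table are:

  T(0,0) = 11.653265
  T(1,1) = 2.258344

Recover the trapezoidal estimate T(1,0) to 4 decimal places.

From T(1,1) = (4·T(1,0) − T(0,0))/3, solve for T(1,0):
4·T(1,0) = 3·2.258344 + 11.653265 = 18.428297
T(1,0) = 4.607074

4.6071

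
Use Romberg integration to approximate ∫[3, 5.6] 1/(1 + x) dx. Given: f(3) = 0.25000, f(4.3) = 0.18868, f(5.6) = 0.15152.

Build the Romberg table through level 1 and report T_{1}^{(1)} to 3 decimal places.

T_{0}^{(0)} (trapezoid, 1 panel, h=2.6000): 0.52198
T_{1}^{(0)} (trapezoid, 2 panels, h=1.3000): 0.50627
T_{1}^{(1)} = 0.50627 + (0.50627 − 0.52198)/3 = 0.50103

0.501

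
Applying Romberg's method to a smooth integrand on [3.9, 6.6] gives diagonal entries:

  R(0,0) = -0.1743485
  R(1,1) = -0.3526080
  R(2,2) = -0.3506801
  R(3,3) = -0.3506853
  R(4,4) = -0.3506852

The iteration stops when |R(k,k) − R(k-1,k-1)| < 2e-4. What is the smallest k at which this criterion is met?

k = 3

|R(1,1) − R(0,0)| = 0.1782595 ≥ 2e-4
|R(2,2) − R(1,1)| = 0.0019279 ≥ 2e-4
|R(3,3) − R(2,2)| = 0.0000052 < 2e-4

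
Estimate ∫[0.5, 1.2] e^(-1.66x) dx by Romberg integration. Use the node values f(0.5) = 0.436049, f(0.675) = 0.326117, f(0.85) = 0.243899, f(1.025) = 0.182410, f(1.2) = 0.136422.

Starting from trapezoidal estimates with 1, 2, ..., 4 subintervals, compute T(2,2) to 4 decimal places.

T(0,0) (trapezoid, 1 panel, h=0.7000): 0.200365
T(1,0) (trapezoid, 2 panels, h=0.3500): 0.185547
T(2,0) (trapezoid, 4 panels, h=0.1750): 0.181766
T(1,1) = 0.185547 + (0.185547 − 0.200365)/3 = 0.180608
T(2,1) = 0.181766 + (0.181766 − 0.185547)/3 = 0.180506
T(2,2) = 0.180506 + (0.180506 − 0.180608)/15 = 0.180499

0.1805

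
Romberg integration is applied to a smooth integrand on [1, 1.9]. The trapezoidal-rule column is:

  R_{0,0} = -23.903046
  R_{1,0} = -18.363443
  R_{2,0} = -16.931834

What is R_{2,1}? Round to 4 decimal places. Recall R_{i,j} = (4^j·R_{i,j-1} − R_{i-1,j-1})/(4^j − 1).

Richardson extrapolation on the trapezoidal column (denominator 4−1=3):
R_{2,1} = (4·(-16.931834) − (-18.363443)) / 3 = -16.454631
(Column j=1 coincides with Simpson's rule on the same nodes.)

-16.4546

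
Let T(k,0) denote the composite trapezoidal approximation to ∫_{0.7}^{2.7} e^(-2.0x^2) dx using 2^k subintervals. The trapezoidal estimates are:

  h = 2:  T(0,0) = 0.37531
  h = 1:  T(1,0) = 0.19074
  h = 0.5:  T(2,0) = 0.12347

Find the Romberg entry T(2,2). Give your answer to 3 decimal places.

0.099

Richardson extrapolation on the trapezoidal column (denominator 4−1=3):
T(1,1) = 0.19074 + (0.19074 − 0.37531)/3 = 0.12922
T(2,1) = (4·0.12347 − 0.19074) / 3 = 0.10105
T(2,2) = (16·0.10105 − 0.12922) / 15 = 0.09917
(Column j=1 coincides with Simpson's rule on the same nodes.)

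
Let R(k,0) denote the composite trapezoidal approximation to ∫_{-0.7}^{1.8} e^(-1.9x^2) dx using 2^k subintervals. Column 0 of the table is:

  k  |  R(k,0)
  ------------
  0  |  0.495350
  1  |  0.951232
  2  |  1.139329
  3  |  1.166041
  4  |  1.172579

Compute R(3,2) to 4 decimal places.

R(2,1) = 1.139329 + (1.139329 − 0.951232)/3 = 1.202028
R(3,1) = 1.166041 + (1.166041 − 1.139329)/3 = 1.174945
R(3,2) = 1.174945 + (1.174945 − 1.202028)/15 = 1.173139

1.1731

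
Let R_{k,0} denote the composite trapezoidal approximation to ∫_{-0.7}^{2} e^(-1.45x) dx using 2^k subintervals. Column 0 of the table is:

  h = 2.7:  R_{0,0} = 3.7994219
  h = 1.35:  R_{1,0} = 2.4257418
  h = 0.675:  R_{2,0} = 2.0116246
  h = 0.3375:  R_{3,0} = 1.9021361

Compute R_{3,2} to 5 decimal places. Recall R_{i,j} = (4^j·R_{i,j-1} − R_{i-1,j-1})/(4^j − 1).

1.86511

Richardson extrapolation on the trapezoidal column (denominator 4−1=3):
R_{2,1} = 2.0116246 + (2.0116246 − 2.4257418)/3 = 1.8735855
R_{3,1} = 1.9021361 + (1.9021361 − 2.0116246)/3 = 1.8656399
R_{3,2} = (16·1.8656399 − 1.8735855) / 15 = 1.8651102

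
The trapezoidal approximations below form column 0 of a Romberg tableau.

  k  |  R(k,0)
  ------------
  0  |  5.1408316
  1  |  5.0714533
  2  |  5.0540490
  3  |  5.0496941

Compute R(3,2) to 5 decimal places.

R(2,1) = (4·5.0540490 − 5.0714533) / 3 = 5.0482476
R(3,1) = 5.0496941 + (5.0496941 − 5.0540490)/3 = 5.0482425
R(3,2) = (16·5.0482425 − 5.0482476) / 15 = 5.0482422
(Column j=1 coincides with Simpson's rule on the same nodes.)

5.04824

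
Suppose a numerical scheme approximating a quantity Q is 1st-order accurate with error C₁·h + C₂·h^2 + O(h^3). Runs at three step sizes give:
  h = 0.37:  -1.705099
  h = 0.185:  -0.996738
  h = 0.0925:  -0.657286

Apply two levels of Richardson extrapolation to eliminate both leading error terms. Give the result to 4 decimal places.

-0.3277

First eliminate the h term (factor 2^1 = 2):
  B₁ = (2·(-0.996738) − (-1.705099))/1 = -0.288377
  B₂ = (2·(-0.657286) − (-0.996738))/1 = -0.317834
Then eliminate the h^2 term (factor 2^2 = 4):
  (4·(-0.317834) − (-0.288377))/3 = -0.327653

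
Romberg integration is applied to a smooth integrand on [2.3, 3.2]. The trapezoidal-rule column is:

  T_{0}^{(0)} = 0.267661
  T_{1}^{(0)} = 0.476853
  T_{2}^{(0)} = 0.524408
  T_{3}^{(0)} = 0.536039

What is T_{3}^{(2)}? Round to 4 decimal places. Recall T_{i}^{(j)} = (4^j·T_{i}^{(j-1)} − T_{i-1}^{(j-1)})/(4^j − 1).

0.5399

T_{2}^{(1)} = 0.524408 + (0.524408 − 0.476853)/3 = 0.540260
T_{3}^{(1)} = 0.536039 + (0.536039 − 0.524408)/3 = 0.539916
T_{3}^{(2)} = 0.539916 + (0.539916 − 0.540260)/15 = 0.539893
(Column j=1 coincides with Simpson's rule on the same nodes.)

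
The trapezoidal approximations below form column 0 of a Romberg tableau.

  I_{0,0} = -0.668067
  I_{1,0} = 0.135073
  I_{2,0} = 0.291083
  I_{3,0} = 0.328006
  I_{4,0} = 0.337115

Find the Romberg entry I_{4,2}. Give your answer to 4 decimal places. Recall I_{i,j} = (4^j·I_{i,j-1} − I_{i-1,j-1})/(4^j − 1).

Richardson extrapolation on the trapezoidal column (denominator 4−1=3):
I_{3,1} = 0.328006 + (0.328006 − 0.291083)/3 = 0.340314
I_{4,1} = 0.337115 + (0.337115 − 0.328006)/3 = 0.340151
I_{4,2} = (16·0.340151 − 0.340314) / 15 = 0.340140

0.3401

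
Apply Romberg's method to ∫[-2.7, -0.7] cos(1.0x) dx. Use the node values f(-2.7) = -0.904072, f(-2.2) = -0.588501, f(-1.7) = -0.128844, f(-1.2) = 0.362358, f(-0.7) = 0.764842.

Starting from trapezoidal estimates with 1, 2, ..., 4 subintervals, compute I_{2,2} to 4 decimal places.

-0.2168

I_{0,0} (trapezoid, 1 panel, h=2.0000): -0.139230
I_{1,0} (trapezoid, 2 panels, h=1.0000): -0.198459
I_{2,0} (trapezoid, 4 panels, h=0.5000): -0.212301
I_{1,1} = -0.198459 + (-0.198459 − (-0.139230))/3 = -0.218202
I_{2,1} = -0.212301 + (-0.212301 − (-0.198459))/3 = -0.216915
I_{2,2} = -0.216915 + (-0.216915 − (-0.218202))/15 = -0.216829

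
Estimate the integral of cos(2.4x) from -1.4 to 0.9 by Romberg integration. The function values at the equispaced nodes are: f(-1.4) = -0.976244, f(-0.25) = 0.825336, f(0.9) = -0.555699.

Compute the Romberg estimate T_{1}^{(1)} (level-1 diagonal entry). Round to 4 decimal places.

0.6783

T_{0}^{(0)} (trapezoid, 1 panel, h=2.3000): -1.761734
T_{1}^{(0)} (trapezoid, 2 panels, h=1.1500): 0.068269
T_{1}^{(1)} = 0.068269 + (0.068269 − (-1.761734))/3 = 0.678270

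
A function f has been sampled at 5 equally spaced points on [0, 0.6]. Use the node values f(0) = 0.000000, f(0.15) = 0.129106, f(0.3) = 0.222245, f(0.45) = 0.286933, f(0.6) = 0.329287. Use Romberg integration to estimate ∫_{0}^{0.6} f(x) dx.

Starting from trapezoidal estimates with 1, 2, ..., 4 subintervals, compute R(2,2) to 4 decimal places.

0.1219

R(0,0) (trapezoid, 1 panel, h=0.6000): 0.098786
R(1,0) (trapezoid, 2 panels, h=0.3000): 0.116067
R(2,0) (trapezoid, 4 panels, h=0.1500): 0.120439
R(1,1) = 0.116067 + (0.116067 − 0.098786)/3 = 0.121827
R(2,1) = 0.120439 + (0.120439 − 0.116067)/3 = 0.121896
R(2,2) = 0.121896 + (0.121896 − 0.121827)/15 = 0.121901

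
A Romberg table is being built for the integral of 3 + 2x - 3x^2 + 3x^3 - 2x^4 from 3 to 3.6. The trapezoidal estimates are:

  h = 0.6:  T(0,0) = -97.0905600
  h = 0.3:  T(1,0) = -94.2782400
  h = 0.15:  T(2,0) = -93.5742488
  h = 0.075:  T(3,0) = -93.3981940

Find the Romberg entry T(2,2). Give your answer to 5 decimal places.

T(1,1) = -94.2782400 + (-94.2782400 − (-97.0905600))/3 = -93.3408000
T(2,1) = -93.5742488 + (-93.5742488 − (-94.2782400))/3 = -93.3395851
T(2,2) = -93.3395851 + (-93.3395851 − (-93.3408000))/15 = -93.3395041

-93.33950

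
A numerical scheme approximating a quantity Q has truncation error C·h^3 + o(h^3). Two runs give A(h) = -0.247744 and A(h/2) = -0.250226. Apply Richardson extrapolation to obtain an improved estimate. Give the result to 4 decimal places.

Extrapolated value = (8·A(h/2) − A(h)) / (8 − 1)
= (8·(-0.250226) − (-0.247744)) / 7
= -1.754064 / 7 = -0.250581

-0.2506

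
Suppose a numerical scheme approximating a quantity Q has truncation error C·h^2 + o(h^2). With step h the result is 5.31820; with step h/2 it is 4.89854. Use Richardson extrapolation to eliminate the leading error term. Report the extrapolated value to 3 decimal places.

4.759

Extrapolated value = (4·A(h/2) − A(h)) / (4 − 1)
= (4·4.89854 − 5.31820) / 3
= 14.27596 / 3 = 4.75865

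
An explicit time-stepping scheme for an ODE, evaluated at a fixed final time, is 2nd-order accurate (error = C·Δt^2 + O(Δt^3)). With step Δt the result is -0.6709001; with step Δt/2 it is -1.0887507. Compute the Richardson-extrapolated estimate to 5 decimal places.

The leading error scales as Δt^2; refining by a factor of 2 reduces it by 2^2 = 4.
Extrapolated value = (4·A(Δt/2) − A(Δt)) / (4 − 1)
= (4·(-1.0887507) − (-0.6709001)) / 3
= -3.6841027 / 3 = -1.2280342

-1.22803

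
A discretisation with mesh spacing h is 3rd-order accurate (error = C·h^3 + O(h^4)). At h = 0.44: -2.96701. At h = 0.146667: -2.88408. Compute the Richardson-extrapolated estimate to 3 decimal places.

The leading error scales as h^3; refining by a factor of 3 reduces it by 3^3 = 27.
Extrapolated value = (27·A(h/3) − A(h)) / (27 − 1)
= (27·(-2.88408) − (-2.96701)) / 26
= -74.90315 / 26 = -2.88089

-2.881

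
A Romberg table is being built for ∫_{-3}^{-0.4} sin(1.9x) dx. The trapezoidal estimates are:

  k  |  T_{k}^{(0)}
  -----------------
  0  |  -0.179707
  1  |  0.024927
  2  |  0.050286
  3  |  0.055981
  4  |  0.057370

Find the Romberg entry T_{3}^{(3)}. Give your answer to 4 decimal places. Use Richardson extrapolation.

T_{1}^{(1)} = 0.024927 + (0.024927 − (-0.179707))/3 = 0.093138
T_{2}^{(1)} = 0.050286 + (0.050286 − 0.024927)/3 = 0.058739
T_{3}^{(1)} = 0.055981 + (0.055981 − 0.050286)/3 = 0.057879
T_{2}^{(2)} = (16·0.058739 − 0.093138) / 15 = 0.056446
T_{3}^{(2)} = (16·0.057879 − 0.058739) / 15 = 0.057822
T_{3}^{(3)} = (64·0.057822 − 0.056446) / 63 = 0.057844

0.0578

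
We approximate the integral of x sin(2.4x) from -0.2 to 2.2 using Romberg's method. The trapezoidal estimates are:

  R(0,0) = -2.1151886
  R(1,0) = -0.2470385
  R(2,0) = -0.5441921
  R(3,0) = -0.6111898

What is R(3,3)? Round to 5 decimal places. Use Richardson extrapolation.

R(1,1) = -0.2470385 + (-0.2470385 − (-2.1151886))/3 = 0.3756782
R(2,1) = -0.5441921 + (-0.5441921 − (-0.2470385))/3 = -0.6432433
R(3,1) = (4·(-0.6111898) − (-0.5441921)) / 3 = -0.6335224
R(2,2) = -0.6432433 + (-0.6432433 − 0.3756782)/15 = -0.7111714
R(3,2) = -0.6335224 + (-0.6335224 − (-0.6432433))/15 = -0.6328743
R(3,3) = -0.6328743 + (-0.6328743 − (-0.7111714))/63 = -0.6316315

-0.63163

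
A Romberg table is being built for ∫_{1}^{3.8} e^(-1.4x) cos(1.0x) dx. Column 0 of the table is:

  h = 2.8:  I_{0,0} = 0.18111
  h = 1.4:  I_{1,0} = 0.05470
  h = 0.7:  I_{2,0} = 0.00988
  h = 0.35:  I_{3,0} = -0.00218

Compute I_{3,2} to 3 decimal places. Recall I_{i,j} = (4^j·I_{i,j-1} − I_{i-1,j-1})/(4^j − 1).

-0.006

Richardson extrapolation on the trapezoidal column (denominator 4−1=3):
I_{2,1} = (4·0.00988 − 0.05470) / 3 = -0.00506
I_{3,1} = -0.00218 + (-0.00218 − 0.00988)/3 = -0.00620
I_{3,2} = -0.00620 + (-0.00620 − (-0.00506))/15 = -0.00628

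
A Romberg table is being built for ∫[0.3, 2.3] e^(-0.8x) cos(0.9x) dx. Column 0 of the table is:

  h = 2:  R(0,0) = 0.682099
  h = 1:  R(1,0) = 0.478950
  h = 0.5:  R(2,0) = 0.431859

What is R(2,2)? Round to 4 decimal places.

Richardson extrapolation on the trapezoidal column (denominator 4−1=3):
R(1,1) = 0.478950 + (0.478950 − 0.682099)/3 = 0.411234
R(2,1) = 0.431859 + (0.431859 − 0.478950)/3 = 0.416162
R(2,2) = 0.416162 + (0.416162 − 0.411234)/15 = 0.416491

0.4165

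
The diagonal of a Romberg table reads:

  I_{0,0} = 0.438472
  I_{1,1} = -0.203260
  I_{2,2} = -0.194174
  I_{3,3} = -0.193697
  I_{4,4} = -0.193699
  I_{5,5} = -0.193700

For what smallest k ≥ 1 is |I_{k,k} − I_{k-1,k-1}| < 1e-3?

|I_{1,1} − I_{0,0}| = 0.641732 ≥ 1e-3
|I_{2,2} − I_{1,1}| = 0.009086 ≥ 1e-3
|I_{3,3} − I_{2,2}| = 0.000477 < 1e-3

k = 3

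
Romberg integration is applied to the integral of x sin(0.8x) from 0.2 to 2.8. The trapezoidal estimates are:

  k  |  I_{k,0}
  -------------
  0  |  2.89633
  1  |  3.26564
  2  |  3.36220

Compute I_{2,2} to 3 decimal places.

3.395

Richardson extrapolation on the trapezoidal column (denominator 4−1=3):
I_{1,1} = 3.26564 + (3.26564 − 2.89633)/3 = 3.38874
I_{2,1} = 3.36220 + (3.36220 − 3.26564)/3 = 3.39439
I_{2,2} = (16·3.39439 − 3.38874) / 15 = 3.39477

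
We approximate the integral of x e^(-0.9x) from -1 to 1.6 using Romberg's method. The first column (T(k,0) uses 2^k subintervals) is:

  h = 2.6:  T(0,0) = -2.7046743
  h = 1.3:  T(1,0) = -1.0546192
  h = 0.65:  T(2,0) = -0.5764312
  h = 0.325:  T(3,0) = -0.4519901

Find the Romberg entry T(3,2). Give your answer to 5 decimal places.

-0.41007

Richardson extrapolation on the trapezoidal column (denominator 4−1=3):
T(2,1) = -0.5764312 + (-0.5764312 − (-1.0546192))/3 = -0.4170352
T(3,1) = (4·(-0.4519901) − (-0.5764312)) / 3 = -0.4105097
T(3,2) = (16·(-0.4105097) − (-0.4170352)) / 15 = -0.4100747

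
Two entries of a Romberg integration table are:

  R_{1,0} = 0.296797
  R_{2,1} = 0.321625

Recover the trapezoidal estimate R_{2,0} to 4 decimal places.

From R_{2,1} = (4·R_{2,0} − R_{1,0})/3, solve for R_{2,0}:
4·R_{2,0} = 3·0.321625 + 0.296797 = 1.261672
R_{2,0} = 0.315418

0.3154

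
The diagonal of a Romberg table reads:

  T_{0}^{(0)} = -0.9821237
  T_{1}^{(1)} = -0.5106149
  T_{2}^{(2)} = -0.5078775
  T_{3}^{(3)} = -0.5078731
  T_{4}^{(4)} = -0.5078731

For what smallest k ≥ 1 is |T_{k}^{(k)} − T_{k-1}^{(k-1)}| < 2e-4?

k = 3

|T_{1}^{(1)} − T_{0}^{(0)}| = 0.4715088 ≥ 2e-4
|T_{2}^{(2)} − T_{1}^{(1)}| = 0.0027374 ≥ 2e-4
|T_{3}^{(3)} − T_{2}^{(2)}| = 0.0000044 < 2e-4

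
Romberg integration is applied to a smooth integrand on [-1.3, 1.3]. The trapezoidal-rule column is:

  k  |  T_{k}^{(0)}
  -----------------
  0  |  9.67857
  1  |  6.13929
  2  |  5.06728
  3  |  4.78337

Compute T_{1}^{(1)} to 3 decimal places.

4.960

Richardson extrapolation on the trapezoidal column (denominator 4−1=3):
T_{1}^{(1)} = 6.13929 + (6.13929 − 9.67857)/3 = 4.95953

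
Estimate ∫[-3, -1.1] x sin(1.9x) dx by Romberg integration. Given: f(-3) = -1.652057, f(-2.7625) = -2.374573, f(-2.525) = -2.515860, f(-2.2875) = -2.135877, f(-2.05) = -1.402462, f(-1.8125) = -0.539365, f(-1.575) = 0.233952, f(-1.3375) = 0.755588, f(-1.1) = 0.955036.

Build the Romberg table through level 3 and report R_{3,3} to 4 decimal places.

R_{0,0} (trapezoid, 1 panel, h=1.9000): -0.662170
R_{1,0} (trapezoid, 2 panels, h=0.9500): -1.663424
R_{2,0} (trapezoid, 4 panels, h=0.4750): -1.915618
R_{3,0} (trapezoid, 8 panels, h=0.2375): -1.977688
R_{1,1} = -1.663424 + (-1.663424 − (-0.662170))/3 = -1.997175
R_{2,1} = -1.915618 + (-1.915618 − (-1.663424))/3 = -1.999683
R_{3,1} = -1.977688 + (-1.977688 − (-1.915618))/3 = -1.998378
R_{2,2} = -1.999683 + (-1.999683 − (-1.997175))/15 = -1.999850
R_{3,2} = -1.998378 + (-1.998378 − (-1.999683))/15 = -1.998291
R_{3,3} = -1.998291 + (-1.998291 − (-1.999850))/63 = -1.998266

-1.9983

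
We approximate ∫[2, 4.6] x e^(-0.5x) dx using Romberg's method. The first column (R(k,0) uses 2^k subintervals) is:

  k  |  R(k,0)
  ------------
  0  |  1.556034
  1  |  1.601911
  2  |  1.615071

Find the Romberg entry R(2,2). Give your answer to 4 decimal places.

Richardson extrapolation on the trapezoidal column (denominator 4−1=3):
R(1,1) = (4·1.601911 − 1.556034) / 3 = 1.617203
R(2,1) = (4·1.615071 − 1.601911) / 3 = 1.619458
R(2,2) = 1.619458 + (1.619458 − 1.617203)/15 = 1.619608

1.6196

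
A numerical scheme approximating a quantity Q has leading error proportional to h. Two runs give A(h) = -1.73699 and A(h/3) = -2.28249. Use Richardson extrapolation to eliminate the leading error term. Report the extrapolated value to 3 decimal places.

-2.555

Extrapolated value = (3·A(h/3) − A(h)) / (3 − 1)
= (3·(-2.28249) − (-1.73699)) / 2
= -5.11048 / 2 = -2.55524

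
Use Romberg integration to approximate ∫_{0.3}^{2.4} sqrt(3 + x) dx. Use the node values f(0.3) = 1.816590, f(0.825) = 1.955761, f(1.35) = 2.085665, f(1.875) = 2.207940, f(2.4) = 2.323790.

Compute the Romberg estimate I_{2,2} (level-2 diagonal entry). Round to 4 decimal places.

I_{0,0} (trapezoid, 1 panel, h=2.1000): 4.347399
I_{1,0} (trapezoid, 2 panels, h=1.0500): 4.363648
I_{2,0} (trapezoid, 4 panels, h=0.5250): 4.367767
I_{1,1} = 4.363648 + (4.363648 − 4.347399)/3 = 4.369064
I_{2,1} = 4.367767 + (4.367767 − 4.363648)/3 = 4.369140
I_{2,2} = 4.369140 + (4.369140 − 4.369064)/15 = 4.369145

4.3691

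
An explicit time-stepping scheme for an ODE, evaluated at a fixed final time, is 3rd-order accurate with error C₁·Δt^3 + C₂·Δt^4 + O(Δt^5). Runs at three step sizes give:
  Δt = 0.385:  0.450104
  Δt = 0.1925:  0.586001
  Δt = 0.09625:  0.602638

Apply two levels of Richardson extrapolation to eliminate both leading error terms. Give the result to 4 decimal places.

0.6050

First eliminate the Δt^3 term (factor 2^3 = 8):
  B₁ = (8·0.586001 − 0.450104)/7 = 0.605415
  B₂ = (8·0.602638 − 0.586001)/7 = 0.605015
Then eliminate the Δt^4 term (factor 2^4 = 16):
  (16·0.605015 − 0.605415)/15 = 0.604988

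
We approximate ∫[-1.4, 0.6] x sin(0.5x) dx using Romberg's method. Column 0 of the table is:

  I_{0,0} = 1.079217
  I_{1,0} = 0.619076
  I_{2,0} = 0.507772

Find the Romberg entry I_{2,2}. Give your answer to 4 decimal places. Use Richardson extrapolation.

Richardson extrapolation on the trapezoidal column (denominator 4−1=3):
I_{1,1} = (4·0.619076 − 1.079217) / 3 = 0.465696
I_{2,1} = (4·0.507772 − 0.619076) / 3 = 0.470671
I_{2,2} = (16·0.470671 − 0.465696) / 15 = 0.471003

0.4710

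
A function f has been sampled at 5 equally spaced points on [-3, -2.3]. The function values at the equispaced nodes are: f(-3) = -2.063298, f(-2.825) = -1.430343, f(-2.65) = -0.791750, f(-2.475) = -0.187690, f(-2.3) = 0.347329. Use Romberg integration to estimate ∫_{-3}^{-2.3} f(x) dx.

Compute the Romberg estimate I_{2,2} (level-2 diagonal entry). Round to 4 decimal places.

I_{0,0} (trapezoid, 1 panel, h=0.7000): -0.600589
I_{1,0} (trapezoid, 2 panels, h=0.3500): -0.577407
I_{2,0} (trapezoid, 4 panels, h=0.1750): -0.571859
I_{1,1} = -0.577407 + (-0.577407 − (-0.600589))/3 = -0.569680
I_{2,1} = -0.571859 + (-0.571859 − (-0.577407))/3 = -0.570010
I_{2,2} = -0.570010 + (-0.570010 − (-0.569680))/15 = -0.570032

-0.5700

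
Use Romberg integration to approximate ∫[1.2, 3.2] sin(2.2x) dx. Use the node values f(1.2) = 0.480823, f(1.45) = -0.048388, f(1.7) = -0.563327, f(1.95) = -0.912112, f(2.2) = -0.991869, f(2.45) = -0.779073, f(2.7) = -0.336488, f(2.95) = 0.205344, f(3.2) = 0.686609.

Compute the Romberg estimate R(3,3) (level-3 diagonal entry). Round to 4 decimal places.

-0.7291

R(0,0) (trapezoid, 1 panel, h=2.0000): 1.167432
R(1,0) (trapezoid, 2 panels, h=1.0000): -0.408153
R(2,0) (trapezoid, 4 panels, h=0.5000): -0.653984
R(3,0) (trapezoid, 8 panels, h=0.2500): -0.710549
R(1,1) = -0.408153 + (-0.408153 − 1.167432)/3 = -0.933348
R(2,1) = -0.653984 + (-0.653984 − (-0.408153))/3 = -0.735928
R(3,1) = -0.710549 + (-0.710549 − (-0.653984))/3 = -0.729404
R(2,2) = -0.735928 + (-0.735928 − (-0.933348))/15 = -0.722767
R(3,2) = -0.729404 + (-0.729404 − (-0.735928))/15 = -0.728969
R(3,3) = -0.728969 + (-0.728969 − (-0.722767))/63 = -0.729067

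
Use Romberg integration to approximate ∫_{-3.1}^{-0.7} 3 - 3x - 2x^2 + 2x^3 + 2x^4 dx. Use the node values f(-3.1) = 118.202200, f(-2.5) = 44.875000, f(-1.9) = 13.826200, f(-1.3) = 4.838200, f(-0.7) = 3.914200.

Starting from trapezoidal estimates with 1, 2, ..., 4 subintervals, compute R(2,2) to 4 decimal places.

R(0,0) (trapezoid, 1 panel, h=2.4000): 146.539680
R(1,0) (trapezoid, 2 panels, h=1.2000): 89.861280
R(2,0) (trapezoid, 4 panels, h=0.6000): 74.758560
R(1,1) = 89.861280 + (89.861280 − 146.539680)/3 = 70.968480
R(2,1) = 74.758560 + (74.758560 − 89.861280)/3 = 69.724320
R(2,2) = 69.724320 + (69.724320 − 70.968480)/15 = 69.641376

69.6414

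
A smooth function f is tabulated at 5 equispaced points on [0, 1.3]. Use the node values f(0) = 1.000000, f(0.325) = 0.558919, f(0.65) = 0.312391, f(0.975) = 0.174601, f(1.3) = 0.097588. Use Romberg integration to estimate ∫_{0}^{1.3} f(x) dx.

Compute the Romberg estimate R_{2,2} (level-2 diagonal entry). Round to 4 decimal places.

R_{0,0} (trapezoid, 1 panel, h=1.3000): 0.713432
R_{1,0} (trapezoid, 2 panels, h=0.6500): 0.559770
R_{2,0} (trapezoid, 4 panels, h=0.3250): 0.518279
R_{1,1} = 0.559770 + (0.559770 − 0.713432)/3 = 0.508549
R_{2,1} = 0.518279 + (0.518279 − 0.559770)/3 = 0.504449
R_{2,2} = 0.504449 + (0.504449 − 0.508549)/15 = 0.504176

0.5042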